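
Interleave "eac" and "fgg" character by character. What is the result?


Interleaving "eac" and "fgg":
  Position 0: 'e' from first, 'f' from second => "ef"
  Position 1: 'a' from first, 'g' from second => "ag"
  Position 2: 'c' from first, 'g' from second => "cg"
Result: efagcg

efagcg


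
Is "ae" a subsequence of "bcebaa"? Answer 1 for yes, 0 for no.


Check if "ae" is a subsequence of "bcebaa"
Greedy scan:
  Position 0 ('b'): no match needed
  Position 1 ('c'): no match needed
  Position 2 ('e'): no match needed
  Position 3 ('b'): no match needed
  Position 4 ('a'): matches sub[0] = 'a'
  Position 5 ('a'): no match needed
Only matched 1/2 characters => not a subsequence

0


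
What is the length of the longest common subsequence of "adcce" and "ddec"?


LCS of "adcce" and "ddec"
DP table:
           d    d    e    c
      0    0    0    0    0
  a   0    0    0    0    0
  d   0    1    1    1    1
  c   0    1    1    1    2
  c   0    1    1    1    2
  e   0    1    1    2    2
LCS length = dp[5][4] = 2

2


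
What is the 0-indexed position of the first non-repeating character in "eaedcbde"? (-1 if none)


Input: eaedcbde
Character frequencies:
  'a': 1
  'b': 1
  'c': 1
  'd': 2
  'e': 3
Scanning left to right for freq == 1:
  Position 0 ('e'): freq=3, skip
  Position 1 ('a'): unique! => answer = 1

1


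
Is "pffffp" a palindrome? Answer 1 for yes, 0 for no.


Input: pffffp
Reversed: pffffp
  Compare pos 0 ('p') with pos 5 ('p'): match
  Compare pos 1 ('f') with pos 4 ('f'): match
  Compare pos 2 ('f') with pos 3 ('f'): match
Result: palindrome

1


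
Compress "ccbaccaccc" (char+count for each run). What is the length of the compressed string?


Input: ccbaccaccc
Runs:
  'c' x 2 => "c2"
  'b' x 1 => "b1"
  'a' x 1 => "a1"
  'c' x 2 => "c2"
  'a' x 1 => "a1"
  'c' x 3 => "c3"
Compressed: "c2b1a1c2a1c3"
Compressed length: 12

12


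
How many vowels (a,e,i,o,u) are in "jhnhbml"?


Input: jhnhbml
Checking each character:
  'j' at position 0: consonant
  'h' at position 1: consonant
  'n' at position 2: consonant
  'h' at position 3: consonant
  'b' at position 4: consonant
  'm' at position 5: consonant
  'l' at position 6: consonant
Total vowels: 0

0


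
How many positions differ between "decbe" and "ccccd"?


Comparing "decbe" and "ccccd" position by position:
  Position 0: 'd' vs 'c' => DIFFER
  Position 1: 'e' vs 'c' => DIFFER
  Position 2: 'c' vs 'c' => same
  Position 3: 'b' vs 'c' => DIFFER
  Position 4: 'e' vs 'd' => DIFFER
Positions that differ: 4

4


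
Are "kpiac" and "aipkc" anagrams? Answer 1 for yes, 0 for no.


Strings: "kpiac", "aipkc"
Sorted first:  acikp
Sorted second: acikp
Sorted forms match => anagrams

1


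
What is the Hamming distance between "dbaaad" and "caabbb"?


Comparing "dbaaad" and "caabbb" position by position:
  Position 0: 'd' vs 'c' => differ
  Position 1: 'b' vs 'a' => differ
  Position 2: 'a' vs 'a' => same
  Position 3: 'a' vs 'b' => differ
  Position 4: 'a' vs 'b' => differ
  Position 5: 'd' vs 'b' => differ
Total differences (Hamming distance): 5

5


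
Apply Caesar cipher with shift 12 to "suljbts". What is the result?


Caesar cipher: shift "suljbts" by 12
  's' (pos 18) + 12 = pos 4 = 'e'
  'u' (pos 20) + 12 = pos 6 = 'g'
  'l' (pos 11) + 12 = pos 23 = 'x'
  'j' (pos 9) + 12 = pos 21 = 'v'
  'b' (pos 1) + 12 = pos 13 = 'n'
  't' (pos 19) + 12 = pos 5 = 'f'
  's' (pos 18) + 12 = pos 4 = 'e'
Result: egxvnfe

egxvnfe


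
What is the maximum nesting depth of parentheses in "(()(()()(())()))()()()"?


Input: "(()(()()(())()))()()()"
Tracking depth:
  Position 0 '(': depth becomes 1
  Position 1 '(': depth becomes 2
  Position 2 ')': depth becomes 1
  Position 3 '(': depth becomes 2
  Position 4 '(': depth becomes 3
  Position 5 ')': depth becomes 2
  Position 6 '(': depth becomes 3
  Position 7 ')': depth becomes 2
  Position 8 '(': depth becomes 3
  Position 9 '(': depth becomes 4
  Position 10 ')': depth becomes 3
  Position 11 ')': depth becomes 2
  Position 12 '(': depth becomes 3
  Position 13 ')': depth becomes 2
  Position 14 ')': depth becomes 1
  Position 15 ')': depth becomes 0
  Position 16 '(': depth becomes 1
  Position 17 ')': depth becomes 0
  Position 18 '(': depth becomes 1
  Position 19 ')': depth becomes 0
  Position 20 '(': depth becomes 1
  Position 21 ')': depth becomes 0
Maximum depth reached: 4

4


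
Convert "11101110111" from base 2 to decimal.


Input: "11101110111" in base 2
Positional expansion:
  Digit '1' (value 1) x 2^10 = 1024
  Digit '1' (value 1) x 2^9 = 512
  Digit '1' (value 1) x 2^8 = 256
  Digit '0' (value 0) x 2^7 = 0
  Digit '1' (value 1) x 2^6 = 64
  Digit '1' (value 1) x 2^5 = 32
  Digit '1' (value 1) x 2^4 = 16
  Digit '0' (value 0) x 2^3 = 0
  Digit '1' (value 1) x 2^2 = 4
  Digit '1' (value 1) x 2^1 = 2
  Digit '1' (value 1) x 2^0 = 1
Sum = 1911

1911


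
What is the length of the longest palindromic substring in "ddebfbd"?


Input: "ddebfbd"
Checking substrings for palindromes:
  [3:6] "bfb" (len 3) => palindrome
  [0:2] "dd" (len 2) => palindrome
Longest palindromic substring: "bfb" with length 3

3


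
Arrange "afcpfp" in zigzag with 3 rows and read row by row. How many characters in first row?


Zigzag "afcpfp" into 3 rows:
Placing characters:
  'a' => row 0
  'f' => row 1
  'c' => row 2
  'p' => row 1
  'f' => row 0
  'p' => row 1
Rows:
  Row 0: "af"
  Row 1: "fpp"
  Row 2: "c"
First row length: 2

2


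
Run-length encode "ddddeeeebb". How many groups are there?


Input: ddddeeeebb
Scanning for consecutive runs:
  Group 1: 'd' x 4 (positions 0-3)
  Group 2: 'e' x 4 (positions 4-7)
  Group 3: 'b' x 2 (positions 8-9)
Total groups: 3

3


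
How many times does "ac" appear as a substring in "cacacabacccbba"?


Searching for "ac" in "cacacabacccbba"
Scanning each position:
  Position 0: "ca" => no
  Position 1: "ac" => MATCH
  Position 2: "ca" => no
  Position 3: "ac" => MATCH
  Position 4: "ca" => no
  Position 5: "ab" => no
  Position 6: "ba" => no
  Position 7: "ac" => MATCH
  Position 8: "cc" => no
  Position 9: "cc" => no
  Position 10: "cb" => no
  Position 11: "bb" => no
  Position 12: "ba" => no
Total occurrences: 3

3


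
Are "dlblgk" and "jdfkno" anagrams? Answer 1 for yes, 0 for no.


Strings: "dlblgk", "jdfkno"
Sorted first:  bdgkll
Sorted second: dfjkno
Differ at position 0: 'b' vs 'd' => not anagrams

0


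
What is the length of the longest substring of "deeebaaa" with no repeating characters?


Input: "deeebaaa"
Sliding window (track last position of each char):
  Position 0 ('d'): window [0,0] length 1 -- new best
  Position 1 ('e'): window [0,1] length 2 -- new best
  Position 2 ('e'): repeat (last at 1), move window start to 2
  Position 2 ('e'): window [2,2] length 1
  Position 3 ('e'): repeat (last at 2), move window start to 3
  Position 3 ('e'): window [3,3] length 1
  Position 4 ('b'): window [3,4] length 2
  Position 5 ('a'): window [3,5] length 3 -- new best
  Position 6 ('a'): repeat (last at 5), move window start to 6
  Position 6 ('a'): window [6,6] length 1
  Position 7 ('a'): repeat (last at 6), move window start to 7
  Position 7 ('a'): window [7,7] length 1
Longest substring with no repeats: "eba" with length 3

3


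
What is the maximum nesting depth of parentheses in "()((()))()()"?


Input: "()((()))()()"
Tracking depth:
  Position 0 '(': depth becomes 1
  Position 1 ')': depth becomes 0
  Position 2 '(': depth becomes 1
  Position 3 '(': depth becomes 2
  Position 4 '(': depth becomes 3
  Position 5 ')': depth becomes 2
  Position 6 ')': depth becomes 1
  Position 7 ')': depth becomes 0
  Position 8 '(': depth becomes 1
  Position 9 ')': depth becomes 0
  Position 10 '(': depth becomes 1
  Position 11 ')': depth becomes 0
Maximum depth reached: 3

3


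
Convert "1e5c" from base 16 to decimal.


Input: "1e5c" in base 16
Positional expansion:
  Digit '1' (value 1) x 16^3 = 4096
  Digit 'e' (value 14) x 16^2 = 3584
  Digit '5' (value 5) x 16^1 = 80
  Digit 'c' (value 12) x 16^0 = 12
Sum = 7772

7772


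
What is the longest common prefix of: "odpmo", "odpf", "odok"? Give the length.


Words: odpmo, odpf, odok
  Position 0: all 'o' => match
  Position 1: all 'd' => match
  Position 2: ('p', 'p', 'o') => mismatch, stop
LCP = "od" (length 2)

2


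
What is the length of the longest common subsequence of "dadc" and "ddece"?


LCS of "dadc" and "ddece"
DP table:
           d    d    e    c    e
      0    0    0    0    0    0
  d   0    1    1    1    1    1
  a   0    1    1    1    1    1
  d   0    1    2    2    2    2
  c   0    1    2    2    3    3
LCS length = dp[4][5] = 3

3


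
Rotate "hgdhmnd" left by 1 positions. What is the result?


Input: "hgdhmnd", rotate left by 1
First 1 characters: "h"
Remaining characters: "gdhmnd"
Concatenate remaining + first: "gdhmnd" + "h" = "gdhmndh"

gdhmndh


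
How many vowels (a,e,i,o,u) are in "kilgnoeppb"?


Input: kilgnoeppb
Checking each character:
  'k' at position 0: consonant
  'i' at position 1: vowel (running total: 1)
  'l' at position 2: consonant
  'g' at position 3: consonant
  'n' at position 4: consonant
  'o' at position 5: vowel (running total: 2)
  'e' at position 6: vowel (running total: 3)
  'p' at position 7: consonant
  'p' at position 8: consonant
  'b' at position 9: consonant
Total vowels: 3

3


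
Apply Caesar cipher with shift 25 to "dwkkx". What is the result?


Caesar cipher: shift "dwkkx" by 25
  'd' (pos 3) + 25 = pos 2 = 'c'
  'w' (pos 22) + 25 = pos 21 = 'v'
  'k' (pos 10) + 25 = pos 9 = 'j'
  'k' (pos 10) + 25 = pos 9 = 'j'
  'x' (pos 23) + 25 = pos 22 = 'w'
Result: cvjjw

cvjjw


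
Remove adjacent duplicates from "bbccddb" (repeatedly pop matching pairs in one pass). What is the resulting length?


Input: bbccddb
Stack-based adjacent duplicate removal:
  Read 'b': push. Stack: b
  Read 'b': matches stack top 'b' => pop. Stack: (empty)
  Read 'c': push. Stack: c
  Read 'c': matches stack top 'c' => pop. Stack: (empty)
  Read 'd': push. Stack: d
  Read 'd': matches stack top 'd' => pop. Stack: (empty)
  Read 'b': push. Stack: b
Final stack: "b" (length 1)

1


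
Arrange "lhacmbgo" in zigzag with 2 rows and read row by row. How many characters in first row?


Zigzag "lhacmbgo" into 2 rows:
Placing characters:
  'l' => row 0
  'h' => row 1
  'a' => row 0
  'c' => row 1
  'm' => row 0
  'b' => row 1
  'g' => row 0
  'o' => row 1
Rows:
  Row 0: "lamg"
  Row 1: "hcbo"
First row length: 4

4


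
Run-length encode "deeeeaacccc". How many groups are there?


Input: deeeeaacccc
Scanning for consecutive runs:
  Group 1: 'd' x 1 (positions 0-0)
  Group 2: 'e' x 4 (positions 1-4)
  Group 3: 'a' x 2 (positions 5-6)
  Group 4: 'c' x 4 (positions 7-10)
Total groups: 4

4


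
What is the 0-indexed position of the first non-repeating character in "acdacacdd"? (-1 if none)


Input: acdacacdd
Character frequencies:
  'a': 3
  'c': 3
  'd': 3
Scanning left to right for freq == 1:
  Position 0 ('a'): freq=3, skip
  Position 1 ('c'): freq=3, skip
  Position 2 ('d'): freq=3, skip
  Position 3 ('a'): freq=3, skip
  Position 4 ('c'): freq=3, skip
  Position 5 ('a'): freq=3, skip
  Position 6 ('c'): freq=3, skip
  Position 7 ('d'): freq=3, skip
  Position 8 ('d'): freq=3, skip
  No unique character found => answer = -1

-1


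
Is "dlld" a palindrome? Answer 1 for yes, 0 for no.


Input: dlld
Reversed: dlld
  Compare pos 0 ('d') with pos 3 ('d'): match
  Compare pos 1 ('l') with pos 2 ('l'): match
Result: palindrome

1


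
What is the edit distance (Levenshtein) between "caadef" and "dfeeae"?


Computing edit distance: "caadef" -> "dfeeae"
DP table:
           d    f    e    e    a    e
      0    1    2    3    4    5    6
  c   1    1    2    3    4    5    6
  a   2    2    2    3    4    4    5
  a   3    3    3    3    4    4    5
  d   4    3    4    4    4    5    5
  e   5    4    4    4    4    5    5
  f   6    5    4    5    5    5    6
Edit distance = dp[6][6] = 6

6


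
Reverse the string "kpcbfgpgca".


Input: kpcbfgpgca
Reading characters right to left:
  Position 9: 'a'
  Position 8: 'c'
  Position 7: 'g'
  Position 6: 'p'
  Position 5: 'g'
  Position 4: 'f'
  Position 3: 'b'
  Position 2: 'c'
  Position 1: 'p'
  Position 0: 'k'
Reversed: acgpgfbcpk

acgpgfbcpk


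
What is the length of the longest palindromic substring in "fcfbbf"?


Input: "fcfbbf"
Checking substrings for palindromes:
  [2:6] "fbbf" (len 4) => palindrome
  [0:3] "fcf" (len 3) => palindrome
  [3:5] "bb" (len 2) => palindrome
Longest palindromic substring: "fbbf" with length 4

4


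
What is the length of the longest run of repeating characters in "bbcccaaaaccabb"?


Input: "bbcccaaaaccabb"
Scanning for longest run:
  Position 1 ('b'): continues run of 'b', length=2
  Position 2 ('c'): new char, reset run to 1
  Position 3 ('c'): continues run of 'c', length=2
  Position 4 ('c'): continues run of 'c', length=3
  Position 5 ('a'): new char, reset run to 1
  Position 6 ('a'): continues run of 'a', length=2
  Position 7 ('a'): continues run of 'a', length=3
  Position 8 ('a'): continues run of 'a', length=4
  Position 9 ('c'): new char, reset run to 1
  Position 10 ('c'): continues run of 'c', length=2
  Position 11 ('a'): new char, reset run to 1
  Position 12 ('b'): new char, reset run to 1
  Position 13 ('b'): continues run of 'b', length=2
Longest run: 'a' with length 4

4


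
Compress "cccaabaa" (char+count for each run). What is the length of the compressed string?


Input: cccaabaa
Runs:
  'c' x 3 => "c3"
  'a' x 2 => "a2"
  'b' x 1 => "b1"
  'a' x 2 => "a2"
Compressed: "c3a2b1a2"
Compressed length: 8

8


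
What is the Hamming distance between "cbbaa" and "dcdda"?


Comparing "cbbaa" and "dcdda" position by position:
  Position 0: 'c' vs 'd' => differ
  Position 1: 'b' vs 'c' => differ
  Position 2: 'b' vs 'd' => differ
  Position 3: 'a' vs 'd' => differ
  Position 4: 'a' vs 'a' => same
Total differences (Hamming distance): 4

4


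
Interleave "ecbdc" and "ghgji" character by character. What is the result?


Interleaving "ecbdc" and "ghgji":
  Position 0: 'e' from first, 'g' from second => "eg"
  Position 1: 'c' from first, 'h' from second => "ch"
  Position 2: 'b' from first, 'g' from second => "bg"
  Position 3: 'd' from first, 'j' from second => "dj"
  Position 4: 'c' from first, 'i' from second => "ci"
Result: egchbgdjci

egchbgdjci


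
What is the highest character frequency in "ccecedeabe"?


Input: ccecedeabe
Character counts:
  'a': 1
  'b': 1
  'c': 3
  'd': 1
  'e': 4
Maximum frequency: 4

4


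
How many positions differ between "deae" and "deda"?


Comparing "deae" and "deda" position by position:
  Position 0: 'd' vs 'd' => same
  Position 1: 'e' vs 'e' => same
  Position 2: 'a' vs 'd' => DIFFER
  Position 3: 'e' vs 'a' => DIFFER
Positions that differ: 2

2


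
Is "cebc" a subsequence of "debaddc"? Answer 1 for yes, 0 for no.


Check if "cebc" is a subsequence of "debaddc"
Greedy scan:
  Position 0 ('d'): no match needed
  Position 1 ('e'): no match needed
  Position 2 ('b'): no match needed
  Position 3 ('a'): no match needed
  Position 4 ('d'): no match needed
  Position 5 ('d'): no match needed
  Position 6 ('c'): matches sub[0] = 'c'
Only matched 1/4 characters => not a subsequence

0


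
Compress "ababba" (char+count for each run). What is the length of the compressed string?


Input: ababba
Runs:
  'a' x 1 => "a1"
  'b' x 1 => "b1"
  'a' x 1 => "a1"
  'b' x 2 => "b2"
  'a' x 1 => "a1"
Compressed: "a1b1a1b2a1"
Compressed length: 10

10


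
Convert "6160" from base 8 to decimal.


Input: "6160" in base 8
Positional expansion:
  Digit '6' (value 6) x 8^3 = 3072
  Digit '1' (value 1) x 8^2 = 64
  Digit '6' (value 6) x 8^1 = 48
  Digit '0' (value 0) x 8^0 = 0
Sum = 3184

3184


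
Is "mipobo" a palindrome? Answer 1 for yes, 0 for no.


Input: mipobo
Reversed: obopim
  Compare pos 0 ('m') with pos 5 ('o'): MISMATCH
  Compare pos 1 ('i') with pos 4 ('b'): MISMATCH
  Compare pos 2 ('p') with pos 3 ('o'): MISMATCH
Result: not a palindrome

0


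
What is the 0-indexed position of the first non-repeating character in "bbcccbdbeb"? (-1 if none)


Input: bbcccbdbeb
Character frequencies:
  'b': 5
  'c': 3
  'd': 1
  'e': 1
Scanning left to right for freq == 1:
  Position 0 ('b'): freq=5, skip
  Position 1 ('b'): freq=5, skip
  Position 2 ('c'): freq=3, skip
  Position 3 ('c'): freq=3, skip
  Position 4 ('c'): freq=3, skip
  Position 5 ('b'): freq=5, skip
  Position 6 ('d'): unique! => answer = 6

6


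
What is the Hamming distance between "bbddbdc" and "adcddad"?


Comparing "bbddbdc" and "adcddad" position by position:
  Position 0: 'b' vs 'a' => differ
  Position 1: 'b' vs 'd' => differ
  Position 2: 'd' vs 'c' => differ
  Position 3: 'd' vs 'd' => same
  Position 4: 'b' vs 'd' => differ
  Position 5: 'd' vs 'a' => differ
  Position 6: 'c' vs 'd' => differ
Total differences (Hamming distance): 6

6


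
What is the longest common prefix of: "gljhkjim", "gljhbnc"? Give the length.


Words: gljhkjim, gljhbnc
  Position 0: all 'g' => match
  Position 1: all 'l' => match
  Position 2: all 'j' => match
  Position 3: all 'h' => match
  Position 4: ('k', 'b') => mismatch, stop
LCP = "gljh" (length 4)

4


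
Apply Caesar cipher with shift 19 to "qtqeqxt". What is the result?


Caesar cipher: shift "qtqeqxt" by 19
  'q' (pos 16) + 19 = pos 9 = 'j'
  't' (pos 19) + 19 = pos 12 = 'm'
  'q' (pos 16) + 19 = pos 9 = 'j'
  'e' (pos 4) + 19 = pos 23 = 'x'
  'q' (pos 16) + 19 = pos 9 = 'j'
  'x' (pos 23) + 19 = pos 16 = 'q'
  't' (pos 19) + 19 = pos 12 = 'm'
Result: jmjxjqm

jmjxjqm


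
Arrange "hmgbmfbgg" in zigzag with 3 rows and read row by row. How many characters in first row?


Zigzag "hmgbmfbgg" into 3 rows:
Placing characters:
  'h' => row 0
  'm' => row 1
  'g' => row 2
  'b' => row 1
  'm' => row 0
  'f' => row 1
  'b' => row 2
  'g' => row 1
  'g' => row 0
Rows:
  Row 0: "hmg"
  Row 1: "mbfg"
  Row 2: "gb"
First row length: 3

3


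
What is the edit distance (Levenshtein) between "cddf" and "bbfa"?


Computing edit distance: "cddf" -> "bbfa"
DP table:
           b    b    f    a
      0    1    2    3    4
  c   1    1    2    3    4
  d   2    2    2    3    4
  d   3    3    3    3    4
  f   4    4    4    3    4
Edit distance = dp[4][4] = 4

4


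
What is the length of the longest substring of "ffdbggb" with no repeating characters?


Input: "ffdbggb"
Sliding window (track last position of each char):
  Position 0 ('f'): window [0,0] length 1 -- new best
  Position 1 ('f'): repeat (last at 0), move window start to 1
  Position 1 ('f'): window [1,1] length 1
  Position 2 ('d'): window [1,2] length 2 -- new best
  Position 3 ('b'): window [1,3] length 3 -- new best
  Position 4 ('g'): window [1,4] length 4 -- new best
  Position 5 ('g'): repeat (last at 4), move window start to 5
  Position 5 ('g'): window [5,5] length 1
  Position 6 ('b'): window [5,6] length 2
Longest substring with no repeats: "fdbg" with length 4

4


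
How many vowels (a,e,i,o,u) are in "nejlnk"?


Input: nejlnk
Checking each character:
  'n' at position 0: consonant
  'e' at position 1: vowel (running total: 1)
  'j' at position 2: consonant
  'l' at position 3: consonant
  'n' at position 4: consonant
  'k' at position 5: consonant
Total vowels: 1

1


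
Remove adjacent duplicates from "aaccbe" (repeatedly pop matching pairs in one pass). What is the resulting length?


Input: aaccbe
Stack-based adjacent duplicate removal:
  Read 'a': push. Stack: a
  Read 'a': matches stack top 'a' => pop. Stack: (empty)
  Read 'c': push. Stack: c
  Read 'c': matches stack top 'c' => pop. Stack: (empty)
  Read 'b': push. Stack: b
  Read 'e': push. Stack: be
Final stack: "be" (length 2)

2


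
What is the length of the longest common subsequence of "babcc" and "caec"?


LCS of "babcc" and "caec"
DP table:
           c    a    e    c
      0    0    0    0    0
  b   0    0    0    0    0
  a   0    0    1    1    1
  b   0    0    1    1    1
  c   0    1    1    1    2
  c   0    1    1    1    2
LCS length = dp[5][4] = 2

2


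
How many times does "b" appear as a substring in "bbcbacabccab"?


Searching for "b" in "bbcbacabccab"
Scanning each position:
  Position 0: "b" => MATCH
  Position 1: "b" => MATCH
  Position 2: "c" => no
  Position 3: "b" => MATCH
  Position 4: "a" => no
  Position 5: "c" => no
  Position 6: "a" => no
  Position 7: "b" => MATCH
  Position 8: "c" => no
  Position 9: "c" => no
  Position 10: "a" => no
  Position 11: "b" => MATCH
Total occurrences: 5

5


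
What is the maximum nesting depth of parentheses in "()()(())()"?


Input: "()()(())()"
Tracking depth:
  Position 0 '(': depth becomes 1
  Position 1 ')': depth becomes 0
  Position 2 '(': depth becomes 1
  Position 3 ')': depth becomes 0
  Position 4 '(': depth becomes 1
  Position 5 '(': depth becomes 2
  Position 6 ')': depth becomes 1
  Position 7 ')': depth becomes 0
  Position 8 '(': depth becomes 1
  Position 9 ')': depth becomes 0
Maximum depth reached: 2

2


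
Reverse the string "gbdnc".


Input: gbdnc
Reading characters right to left:
  Position 4: 'c'
  Position 3: 'n'
  Position 2: 'd'
  Position 1: 'b'
  Position 0: 'g'
Reversed: cndbg

cndbg


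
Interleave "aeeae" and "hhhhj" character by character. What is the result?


Interleaving "aeeae" and "hhhhj":
  Position 0: 'a' from first, 'h' from second => "ah"
  Position 1: 'e' from first, 'h' from second => "eh"
  Position 2: 'e' from first, 'h' from second => "eh"
  Position 3: 'a' from first, 'h' from second => "ah"
  Position 4: 'e' from first, 'j' from second => "ej"
Result: ahehehahej

ahehehahej


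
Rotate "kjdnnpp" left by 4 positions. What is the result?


Input: "kjdnnpp", rotate left by 4
First 4 characters: "kjdn"
Remaining characters: "npp"
Concatenate remaining + first: "npp" + "kjdn" = "nppkjdn"

nppkjdn


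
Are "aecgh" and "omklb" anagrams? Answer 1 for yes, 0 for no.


Strings: "aecgh", "omklb"
Sorted first:  acegh
Sorted second: bklmo
Differ at position 0: 'a' vs 'b' => not anagrams

0


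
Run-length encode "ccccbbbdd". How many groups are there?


Input: ccccbbbdd
Scanning for consecutive runs:
  Group 1: 'c' x 4 (positions 0-3)
  Group 2: 'b' x 3 (positions 4-6)
  Group 3: 'd' x 2 (positions 7-8)
Total groups: 3

3


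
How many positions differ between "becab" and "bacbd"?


Comparing "becab" and "bacbd" position by position:
  Position 0: 'b' vs 'b' => same
  Position 1: 'e' vs 'a' => DIFFER
  Position 2: 'c' vs 'c' => same
  Position 3: 'a' vs 'b' => DIFFER
  Position 4: 'b' vs 'd' => DIFFER
Positions that differ: 3

3


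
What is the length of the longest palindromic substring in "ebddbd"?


Input: "ebddbd"
Checking substrings for palindromes:
  [1:5] "bddb" (len 4) => palindrome
  [3:6] "dbd" (len 3) => palindrome
  [2:4] "dd" (len 2) => palindrome
Longest palindromic substring: "bddb" with length 4

4


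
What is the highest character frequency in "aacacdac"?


Input: aacacdac
Character counts:
  'a': 4
  'c': 3
  'd': 1
Maximum frequency: 4

4


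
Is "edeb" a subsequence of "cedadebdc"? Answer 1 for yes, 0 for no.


Check if "edeb" is a subsequence of "cedadebdc"
Greedy scan:
  Position 0 ('c'): no match needed
  Position 1 ('e'): matches sub[0] = 'e'
  Position 2 ('d'): matches sub[1] = 'd'
  Position 3 ('a'): no match needed
  Position 4 ('d'): no match needed
  Position 5 ('e'): matches sub[2] = 'e'
  Position 6 ('b'): matches sub[3] = 'b'
  Position 7 ('d'): no match needed
  Position 8 ('c'): no match needed
All 4 characters matched => is a subsequence

1


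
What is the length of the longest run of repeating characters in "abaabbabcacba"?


Input: "abaabbabcacba"
Scanning for longest run:
  Position 1 ('b'): new char, reset run to 1
  Position 2 ('a'): new char, reset run to 1
  Position 3 ('a'): continues run of 'a', length=2
  Position 4 ('b'): new char, reset run to 1
  Position 5 ('b'): continues run of 'b', length=2
  Position 6 ('a'): new char, reset run to 1
  Position 7 ('b'): new char, reset run to 1
  Position 8 ('c'): new char, reset run to 1
  Position 9 ('a'): new char, reset run to 1
  Position 10 ('c'): new char, reset run to 1
  Position 11 ('b'): new char, reset run to 1
  Position 12 ('a'): new char, reset run to 1
Longest run: 'a' with length 2

2


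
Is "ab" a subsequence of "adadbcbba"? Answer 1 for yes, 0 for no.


Check if "ab" is a subsequence of "adadbcbba"
Greedy scan:
  Position 0 ('a'): matches sub[0] = 'a'
  Position 1 ('d'): no match needed
  Position 2 ('a'): no match needed
  Position 3 ('d'): no match needed
  Position 4 ('b'): matches sub[1] = 'b'
  Position 5 ('c'): no match needed
  Position 6 ('b'): no match needed
  Position 7 ('b'): no match needed
  Position 8 ('a'): no match needed
All 2 characters matched => is a subsequence

1


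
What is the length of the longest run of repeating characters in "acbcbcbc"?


Input: "acbcbcbc"
Scanning for longest run:
  Position 1 ('c'): new char, reset run to 1
  Position 2 ('b'): new char, reset run to 1
  Position 3 ('c'): new char, reset run to 1
  Position 4 ('b'): new char, reset run to 1
  Position 5 ('c'): new char, reset run to 1
  Position 6 ('b'): new char, reset run to 1
  Position 7 ('c'): new char, reset run to 1
Longest run: 'a' with length 1

1


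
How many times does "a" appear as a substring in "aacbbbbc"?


Searching for "a" in "aacbbbbc"
Scanning each position:
  Position 0: "a" => MATCH
  Position 1: "a" => MATCH
  Position 2: "c" => no
  Position 3: "b" => no
  Position 4: "b" => no
  Position 5: "b" => no
  Position 6: "b" => no
  Position 7: "c" => no
Total occurrences: 2

2


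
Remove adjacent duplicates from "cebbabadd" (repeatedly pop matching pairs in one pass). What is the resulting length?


Input: cebbabadd
Stack-based adjacent duplicate removal:
  Read 'c': push. Stack: c
  Read 'e': push. Stack: ce
  Read 'b': push. Stack: ceb
  Read 'b': matches stack top 'b' => pop. Stack: ce
  Read 'a': push. Stack: cea
  Read 'b': push. Stack: ceab
  Read 'a': push. Stack: ceaba
  Read 'd': push. Stack: ceabad
  Read 'd': matches stack top 'd' => pop. Stack: ceaba
Final stack: "ceaba" (length 5)

5


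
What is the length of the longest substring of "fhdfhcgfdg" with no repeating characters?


Input: "fhdfhcgfdg"
Sliding window (track last position of each char):
  Position 0 ('f'): window [0,0] length 1 -- new best
  Position 1 ('h'): window [0,1] length 2 -- new best
  Position 2 ('d'): window [0,2] length 3 -- new best
  Position 3 ('f'): repeat (last at 0), move window start to 1
  Position 3 ('f'): window [1,3] length 3
  Position 4 ('h'): repeat (last at 1), move window start to 2
  Position 4 ('h'): window [2,4] length 3
  Position 5 ('c'): window [2,5] length 4 -- new best
  Position 6 ('g'): window [2,6] length 5 -- new best
  Position 7 ('f'): repeat (last at 3), move window start to 4
  Position 7 ('f'): window [4,7] length 4
  Position 8 ('d'): window [4,8] length 5
  Position 9 ('g'): repeat (last at 6), move window start to 7
  Position 9 ('g'): window [7,9] length 3
Longest substring with no repeats: "dfhcg" with length 5

5


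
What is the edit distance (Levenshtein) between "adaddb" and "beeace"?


Computing edit distance: "adaddb" -> "beeace"
DP table:
           b    e    e    a    c    e
      0    1    2    3    4    5    6
  a   1    1    2    3    3    4    5
  d   2    2    2    3    4    4    5
  a   3    3    3    3    3    4    5
  d   4    4    4    4    4    4    5
  d   5    5    5    5    5    5    5
  b   6    5    6    6    6    6    6
Edit distance = dp[6][6] = 6

6


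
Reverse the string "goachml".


Input: goachml
Reading characters right to left:
  Position 6: 'l'
  Position 5: 'm'
  Position 4: 'h'
  Position 3: 'c'
  Position 2: 'a'
  Position 1: 'o'
  Position 0: 'g'
Reversed: lmhcaog

lmhcaog


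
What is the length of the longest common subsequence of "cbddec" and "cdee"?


LCS of "cbddec" and "cdee"
DP table:
           c    d    e    e
      0    0    0    0    0
  c   0    1    1    1    1
  b   0    1    1    1    1
  d   0    1    2    2    2
  d   0    1    2    2    2
  e   0    1    2    3    3
  c   0    1    2    3    3
LCS length = dp[6][4] = 3

3


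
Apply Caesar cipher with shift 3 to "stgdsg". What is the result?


Caesar cipher: shift "stgdsg" by 3
  's' (pos 18) + 3 = pos 21 = 'v'
  't' (pos 19) + 3 = pos 22 = 'w'
  'g' (pos 6) + 3 = pos 9 = 'j'
  'd' (pos 3) + 3 = pos 6 = 'g'
  's' (pos 18) + 3 = pos 21 = 'v'
  'g' (pos 6) + 3 = pos 9 = 'j'
Result: vwjgvj

vwjgvj


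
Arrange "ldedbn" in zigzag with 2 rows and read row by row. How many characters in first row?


Zigzag "ldedbn" into 2 rows:
Placing characters:
  'l' => row 0
  'd' => row 1
  'e' => row 0
  'd' => row 1
  'b' => row 0
  'n' => row 1
Rows:
  Row 0: "leb"
  Row 1: "ddn"
First row length: 3

3


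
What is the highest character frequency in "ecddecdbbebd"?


Input: ecddecdbbebd
Character counts:
  'b': 3
  'c': 2
  'd': 4
  'e': 3
Maximum frequency: 4

4


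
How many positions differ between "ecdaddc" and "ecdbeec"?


Comparing "ecdaddc" and "ecdbeec" position by position:
  Position 0: 'e' vs 'e' => same
  Position 1: 'c' vs 'c' => same
  Position 2: 'd' vs 'd' => same
  Position 3: 'a' vs 'b' => DIFFER
  Position 4: 'd' vs 'e' => DIFFER
  Position 5: 'd' vs 'e' => DIFFER
  Position 6: 'c' vs 'c' => same
Positions that differ: 3

3


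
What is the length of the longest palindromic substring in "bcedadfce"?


Input: "bcedadfce"
Checking substrings for palindromes:
  [3:6] "dad" (len 3) => palindrome
Longest palindromic substring: "dad" with length 3

3


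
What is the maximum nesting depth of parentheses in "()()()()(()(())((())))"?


Input: "()()()()(()(())((())))"
Tracking depth:
  Position 0 '(': depth becomes 1
  Position 1 ')': depth becomes 0
  Position 2 '(': depth becomes 1
  Position 3 ')': depth becomes 0
  Position 4 '(': depth becomes 1
  Position 5 ')': depth becomes 0
  Position 6 '(': depth becomes 1
  Position 7 ')': depth becomes 0
  Position 8 '(': depth becomes 1
  Position 9 '(': depth becomes 2
  Position 10 ')': depth becomes 1
  Position 11 '(': depth becomes 2
  Position 12 '(': depth becomes 3
  Position 13 ')': depth becomes 2
  Position 14 ')': depth becomes 1
  Position 15 '(': depth becomes 2
  Position 16 '(': depth becomes 3
  Position 17 '(': depth becomes 4
  Position 18 ')': depth becomes 3
  Position 19 ')': depth becomes 2
  Position 20 ')': depth becomes 1
  Position 21 ')': depth becomes 0
Maximum depth reached: 4

4


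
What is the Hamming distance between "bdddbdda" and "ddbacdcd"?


Comparing "bdddbdda" and "ddbacdcd" position by position:
  Position 0: 'b' vs 'd' => differ
  Position 1: 'd' vs 'd' => same
  Position 2: 'd' vs 'b' => differ
  Position 3: 'd' vs 'a' => differ
  Position 4: 'b' vs 'c' => differ
  Position 5: 'd' vs 'd' => same
  Position 6: 'd' vs 'c' => differ
  Position 7: 'a' vs 'd' => differ
Total differences (Hamming distance): 6

6


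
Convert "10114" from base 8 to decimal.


Input: "10114" in base 8
Positional expansion:
  Digit '1' (value 1) x 8^4 = 4096
  Digit '0' (value 0) x 8^3 = 0
  Digit '1' (value 1) x 8^2 = 64
  Digit '1' (value 1) x 8^1 = 8
  Digit '4' (value 4) x 8^0 = 4
Sum = 4172

4172


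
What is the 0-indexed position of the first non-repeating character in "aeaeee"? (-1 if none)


Input: aeaeee
Character frequencies:
  'a': 2
  'e': 4
Scanning left to right for freq == 1:
  Position 0 ('a'): freq=2, skip
  Position 1 ('e'): freq=4, skip
  Position 2 ('a'): freq=2, skip
  Position 3 ('e'): freq=4, skip
  Position 4 ('e'): freq=4, skip
  Position 5 ('e'): freq=4, skip
  No unique character found => answer = -1

-1


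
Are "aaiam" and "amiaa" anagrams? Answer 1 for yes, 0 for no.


Strings: "aaiam", "amiaa"
Sorted first:  aaaim
Sorted second: aaaim
Sorted forms match => anagrams

1


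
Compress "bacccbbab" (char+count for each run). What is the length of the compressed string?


Input: bacccbbab
Runs:
  'b' x 1 => "b1"
  'a' x 1 => "a1"
  'c' x 3 => "c3"
  'b' x 2 => "b2"
  'a' x 1 => "a1"
  'b' x 1 => "b1"
Compressed: "b1a1c3b2a1b1"
Compressed length: 12

12


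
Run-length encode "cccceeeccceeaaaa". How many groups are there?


Input: cccceeeccceeaaaa
Scanning for consecutive runs:
  Group 1: 'c' x 4 (positions 0-3)
  Group 2: 'e' x 3 (positions 4-6)
  Group 3: 'c' x 3 (positions 7-9)
  Group 4: 'e' x 2 (positions 10-11)
  Group 5: 'a' x 4 (positions 12-15)
Total groups: 5

5


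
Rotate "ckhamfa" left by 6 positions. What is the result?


Input: "ckhamfa", rotate left by 6
First 6 characters: "ckhamf"
Remaining characters: "a"
Concatenate remaining + first: "a" + "ckhamf" = "ackhamf"

ackhamf


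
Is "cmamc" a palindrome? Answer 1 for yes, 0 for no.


Input: cmamc
Reversed: cmamc
  Compare pos 0 ('c') with pos 4 ('c'): match
  Compare pos 1 ('m') with pos 3 ('m'): match
Result: palindrome

1


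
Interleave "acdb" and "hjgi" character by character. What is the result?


Interleaving "acdb" and "hjgi":
  Position 0: 'a' from first, 'h' from second => "ah"
  Position 1: 'c' from first, 'j' from second => "cj"
  Position 2: 'd' from first, 'g' from second => "dg"
  Position 3: 'b' from first, 'i' from second => "bi"
Result: ahcjdgbi

ahcjdgbi


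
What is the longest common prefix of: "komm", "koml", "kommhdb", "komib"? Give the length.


Words: komm, koml, kommhdb, komib
  Position 0: all 'k' => match
  Position 1: all 'o' => match
  Position 2: all 'm' => match
  Position 3: ('m', 'l', 'm', 'i') => mismatch, stop
LCP = "kom" (length 3)

3


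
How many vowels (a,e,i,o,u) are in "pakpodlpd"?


Input: pakpodlpd
Checking each character:
  'p' at position 0: consonant
  'a' at position 1: vowel (running total: 1)
  'k' at position 2: consonant
  'p' at position 3: consonant
  'o' at position 4: vowel (running total: 2)
  'd' at position 5: consonant
  'l' at position 6: consonant
  'p' at position 7: consonant
  'd' at position 8: consonant
Total vowels: 2

2


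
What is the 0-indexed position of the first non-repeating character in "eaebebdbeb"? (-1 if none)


Input: eaebebdbeb
Character frequencies:
  'a': 1
  'b': 4
  'd': 1
  'e': 4
Scanning left to right for freq == 1:
  Position 0 ('e'): freq=4, skip
  Position 1 ('a'): unique! => answer = 1

1


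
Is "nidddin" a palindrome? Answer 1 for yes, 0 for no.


Input: nidddin
Reversed: nidddin
  Compare pos 0 ('n') with pos 6 ('n'): match
  Compare pos 1 ('i') with pos 5 ('i'): match
  Compare pos 2 ('d') with pos 4 ('d'): match
Result: palindrome

1


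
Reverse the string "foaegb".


Input: foaegb
Reading characters right to left:
  Position 5: 'b'
  Position 4: 'g'
  Position 3: 'e'
  Position 2: 'a'
  Position 1: 'o'
  Position 0: 'f'
Reversed: bgeaof

bgeaof


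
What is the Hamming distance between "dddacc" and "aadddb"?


Comparing "dddacc" and "aadddb" position by position:
  Position 0: 'd' vs 'a' => differ
  Position 1: 'd' vs 'a' => differ
  Position 2: 'd' vs 'd' => same
  Position 3: 'a' vs 'd' => differ
  Position 4: 'c' vs 'd' => differ
  Position 5: 'c' vs 'b' => differ
Total differences (Hamming distance): 5

5


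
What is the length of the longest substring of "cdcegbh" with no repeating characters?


Input: "cdcegbh"
Sliding window (track last position of each char):
  Position 0 ('c'): window [0,0] length 1 -- new best
  Position 1 ('d'): window [0,1] length 2 -- new best
  Position 2 ('c'): repeat (last at 0), move window start to 1
  Position 2 ('c'): window [1,2] length 2
  Position 3 ('e'): window [1,3] length 3 -- new best
  Position 4 ('g'): window [1,4] length 4 -- new best
  Position 5 ('b'): window [1,5] length 5 -- new best
  Position 6 ('h'): window [1,6] length 6 -- new best
Longest substring with no repeats: "dcegbh" with length 6

6


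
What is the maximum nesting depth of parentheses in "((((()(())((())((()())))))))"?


Input: "((((()(())((())((()())))))))"
Tracking depth:
  Position 0 '(': depth becomes 1
  Position 1 '(': depth becomes 2
  Position 2 '(': depth becomes 3
  Position 3 '(': depth becomes 4
  Position 4 '(': depth becomes 5
  Position 5 ')': depth becomes 4
  Position 6 '(': depth becomes 5
  Position 7 '(': depth becomes 6
  Position 8 ')': depth becomes 5
  Position 9 ')': depth becomes 4
  Position 10 '(': depth becomes 5
  Position 11 '(': depth becomes 6
  Position 12 '(': depth becomes 7
  Position 13 ')': depth becomes 6
  Position 14 ')': depth becomes 5
  Position 15 '(': depth becomes 6
  Position 16 '(': depth becomes 7
  Position 17 '(': depth becomes 8
  Position 18 ')': depth becomes 7
  Position 19 '(': depth becomes 8
  Position 20 ')': depth becomes 7
  Position 21 ')': depth becomes 6
  Position 22 ')': depth becomes 5
  Position 23 ')': depth becomes 4
  Position 24 ')': depth becomes 3
  Position 25 ')': depth becomes 2
  Position 26 ')': depth becomes 1
  Position 27 ')': depth becomes 0
Maximum depth reached: 8

8


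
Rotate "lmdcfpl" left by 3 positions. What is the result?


Input: "lmdcfpl", rotate left by 3
First 3 characters: "lmd"
Remaining characters: "cfpl"
Concatenate remaining + first: "cfpl" + "lmd" = "cfpllmd"

cfpllmd


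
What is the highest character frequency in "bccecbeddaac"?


Input: bccecbeddaac
Character counts:
  'a': 2
  'b': 2
  'c': 4
  'd': 2
  'e': 2
Maximum frequency: 4

4


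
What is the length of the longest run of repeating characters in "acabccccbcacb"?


Input: "acabccccbcacb"
Scanning for longest run:
  Position 1 ('c'): new char, reset run to 1
  Position 2 ('a'): new char, reset run to 1
  Position 3 ('b'): new char, reset run to 1
  Position 4 ('c'): new char, reset run to 1
  Position 5 ('c'): continues run of 'c', length=2
  Position 6 ('c'): continues run of 'c', length=3
  Position 7 ('c'): continues run of 'c', length=4
  Position 8 ('b'): new char, reset run to 1
  Position 9 ('c'): new char, reset run to 1
  Position 10 ('a'): new char, reset run to 1
  Position 11 ('c'): new char, reset run to 1
  Position 12 ('b'): new char, reset run to 1
Longest run: 'c' with length 4

4


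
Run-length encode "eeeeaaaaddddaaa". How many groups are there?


Input: eeeeaaaaddddaaa
Scanning for consecutive runs:
  Group 1: 'e' x 4 (positions 0-3)
  Group 2: 'a' x 4 (positions 4-7)
  Group 3: 'd' x 4 (positions 8-11)
  Group 4: 'a' x 3 (positions 12-14)
Total groups: 4

4


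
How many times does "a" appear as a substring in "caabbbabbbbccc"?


Searching for "a" in "caabbbabbbbccc"
Scanning each position:
  Position 0: "c" => no
  Position 1: "a" => MATCH
  Position 2: "a" => MATCH
  Position 3: "b" => no
  Position 4: "b" => no
  Position 5: "b" => no
  Position 6: "a" => MATCH
  Position 7: "b" => no
  Position 8: "b" => no
  Position 9: "b" => no
  Position 10: "b" => no
  Position 11: "c" => no
  Position 12: "c" => no
  Position 13: "c" => no
Total occurrences: 3

3


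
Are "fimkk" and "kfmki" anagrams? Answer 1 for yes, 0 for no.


Strings: "fimkk", "kfmki"
Sorted first:  fikkm
Sorted second: fikkm
Sorted forms match => anagrams

1


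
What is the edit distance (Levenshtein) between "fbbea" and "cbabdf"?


Computing edit distance: "fbbea" -> "cbabdf"
DP table:
           c    b    a    b    d    f
      0    1    2    3    4    5    6
  f   1    1    2    3    4    5    5
  b   2    2    1    2    3    4    5
  b   3    3    2    2    2    3    4
  e   4    4    3    3    3    3    4
  a   5    5    4    3    4    4    4
Edit distance = dp[5][6] = 4

4


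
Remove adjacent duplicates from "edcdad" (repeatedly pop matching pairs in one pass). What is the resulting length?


Input: edcdad
Stack-based adjacent duplicate removal:
  Read 'e': push. Stack: e
  Read 'd': push. Stack: ed
  Read 'c': push. Stack: edc
  Read 'd': push. Stack: edcd
  Read 'a': push. Stack: edcda
  Read 'd': push. Stack: edcdad
Final stack: "edcdad" (length 6)

6
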